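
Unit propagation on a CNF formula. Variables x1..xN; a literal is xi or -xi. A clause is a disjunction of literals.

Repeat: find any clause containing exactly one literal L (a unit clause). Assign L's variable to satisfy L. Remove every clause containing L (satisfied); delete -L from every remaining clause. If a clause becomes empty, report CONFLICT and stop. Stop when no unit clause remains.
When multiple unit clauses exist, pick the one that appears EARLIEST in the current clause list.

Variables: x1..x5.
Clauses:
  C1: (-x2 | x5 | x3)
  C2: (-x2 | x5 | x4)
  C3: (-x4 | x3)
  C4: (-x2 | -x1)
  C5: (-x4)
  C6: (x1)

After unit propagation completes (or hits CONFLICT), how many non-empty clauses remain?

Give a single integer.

unit clause [-4] forces x4=F; simplify:
  drop 4 from [-2, 5, 4] -> [-2, 5]
  satisfied 2 clause(s); 4 remain; assigned so far: [4]
unit clause [1] forces x1=T; simplify:
  drop -1 from [-2, -1] -> [-2]
  satisfied 1 clause(s); 3 remain; assigned so far: [1, 4]
unit clause [-2] forces x2=F; simplify:
  satisfied 3 clause(s); 0 remain; assigned so far: [1, 2, 4]

Answer: 0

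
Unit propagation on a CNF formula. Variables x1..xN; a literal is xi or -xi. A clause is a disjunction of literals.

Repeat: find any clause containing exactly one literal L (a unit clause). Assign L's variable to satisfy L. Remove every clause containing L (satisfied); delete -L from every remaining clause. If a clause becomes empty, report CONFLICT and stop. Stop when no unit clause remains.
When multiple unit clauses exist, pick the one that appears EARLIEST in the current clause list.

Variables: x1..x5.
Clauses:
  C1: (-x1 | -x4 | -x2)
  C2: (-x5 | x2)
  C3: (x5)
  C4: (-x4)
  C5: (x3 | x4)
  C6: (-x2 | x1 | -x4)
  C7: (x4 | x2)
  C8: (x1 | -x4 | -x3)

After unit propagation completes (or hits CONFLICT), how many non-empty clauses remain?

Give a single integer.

Answer: 0

Derivation:
unit clause [5] forces x5=T; simplify:
  drop -5 from [-5, 2] -> [2]
  satisfied 1 clause(s); 7 remain; assigned so far: [5]
unit clause [2] forces x2=T; simplify:
  drop -2 from [-1, -4, -2] -> [-1, -4]
  drop -2 from [-2, 1, -4] -> [1, -4]
  satisfied 2 clause(s); 5 remain; assigned so far: [2, 5]
unit clause [-4] forces x4=F; simplify:
  drop 4 from [3, 4] -> [3]
  satisfied 4 clause(s); 1 remain; assigned so far: [2, 4, 5]
unit clause [3] forces x3=T; simplify:
  satisfied 1 clause(s); 0 remain; assigned so far: [2, 3, 4, 5]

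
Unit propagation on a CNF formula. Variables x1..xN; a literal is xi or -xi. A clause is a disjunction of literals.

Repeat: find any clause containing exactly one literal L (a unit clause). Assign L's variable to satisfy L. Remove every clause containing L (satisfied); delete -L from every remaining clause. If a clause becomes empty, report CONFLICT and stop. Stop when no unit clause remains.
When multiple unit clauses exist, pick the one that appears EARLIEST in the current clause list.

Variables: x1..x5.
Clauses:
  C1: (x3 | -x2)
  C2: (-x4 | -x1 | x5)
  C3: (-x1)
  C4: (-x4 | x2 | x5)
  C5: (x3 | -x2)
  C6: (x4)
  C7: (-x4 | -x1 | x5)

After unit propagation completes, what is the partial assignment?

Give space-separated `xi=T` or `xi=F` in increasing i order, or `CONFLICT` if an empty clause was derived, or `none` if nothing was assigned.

unit clause [-1] forces x1=F; simplify:
  satisfied 3 clause(s); 4 remain; assigned so far: [1]
unit clause [4] forces x4=T; simplify:
  drop -4 from [-4, 2, 5] -> [2, 5]
  satisfied 1 clause(s); 3 remain; assigned so far: [1, 4]

Answer: x1=F x4=T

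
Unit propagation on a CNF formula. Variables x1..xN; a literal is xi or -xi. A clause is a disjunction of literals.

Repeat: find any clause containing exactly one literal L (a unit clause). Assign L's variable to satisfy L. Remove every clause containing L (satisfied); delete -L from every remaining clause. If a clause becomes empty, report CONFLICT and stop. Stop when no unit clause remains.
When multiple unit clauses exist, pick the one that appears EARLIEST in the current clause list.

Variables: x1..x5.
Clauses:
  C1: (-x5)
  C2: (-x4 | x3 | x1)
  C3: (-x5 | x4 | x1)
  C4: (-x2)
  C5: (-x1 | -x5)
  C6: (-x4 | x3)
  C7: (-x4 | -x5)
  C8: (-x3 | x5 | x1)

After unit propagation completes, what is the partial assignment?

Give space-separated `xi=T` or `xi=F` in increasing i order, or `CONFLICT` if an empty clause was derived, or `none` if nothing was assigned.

unit clause [-5] forces x5=F; simplify:
  drop 5 from [-3, 5, 1] -> [-3, 1]
  satisfied 4 clause(s); 4 remain; assigned so far: [5]
unit clause [-2] forces x2=F; simplify:
  satisfied 1 clause(s); 3 remain; assigned so far: [2, 5]

Answer: x2=F x5=F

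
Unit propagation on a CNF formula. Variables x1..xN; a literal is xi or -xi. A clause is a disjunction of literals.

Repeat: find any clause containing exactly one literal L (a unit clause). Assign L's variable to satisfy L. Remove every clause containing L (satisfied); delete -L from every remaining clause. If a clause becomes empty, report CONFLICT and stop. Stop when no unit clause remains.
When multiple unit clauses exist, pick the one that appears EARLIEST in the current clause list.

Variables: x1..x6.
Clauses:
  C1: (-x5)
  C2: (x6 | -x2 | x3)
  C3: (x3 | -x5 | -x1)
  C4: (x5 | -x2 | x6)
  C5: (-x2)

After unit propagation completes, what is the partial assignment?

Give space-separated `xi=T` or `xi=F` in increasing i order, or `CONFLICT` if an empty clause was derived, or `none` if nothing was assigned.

Answer: x2=F x5=F

Derivation:
unit clause [-5] forces x5=F; simplify:
  drop 5 from [5, -2, 6] -> [-2, 6]
  satisfied 2 clause(s); 3 remain; assigned so far: [5]
unit clause [-2] forces x2=F; simplify:
  satisfied 3 clause(s); 0 remain; assigned so far: [2, 5]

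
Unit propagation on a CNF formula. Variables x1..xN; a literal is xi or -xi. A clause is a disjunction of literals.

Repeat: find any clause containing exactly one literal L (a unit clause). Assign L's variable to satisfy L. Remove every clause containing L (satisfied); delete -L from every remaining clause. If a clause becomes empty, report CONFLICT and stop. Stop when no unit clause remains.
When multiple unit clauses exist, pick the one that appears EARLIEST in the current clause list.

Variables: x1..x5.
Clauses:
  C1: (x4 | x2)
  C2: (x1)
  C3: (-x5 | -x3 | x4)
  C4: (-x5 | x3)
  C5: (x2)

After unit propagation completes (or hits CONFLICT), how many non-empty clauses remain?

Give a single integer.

Answer: 2

Derivation:
unit clause [1] forces x1=T; simplify:
  satisfied 1 clause(s); 4 remain; assigned so far: [1]
unit clause [2] forces x2=T; simplify:
  satisfied 2 clause(s); 2 remain; assigned so far: [1, 2]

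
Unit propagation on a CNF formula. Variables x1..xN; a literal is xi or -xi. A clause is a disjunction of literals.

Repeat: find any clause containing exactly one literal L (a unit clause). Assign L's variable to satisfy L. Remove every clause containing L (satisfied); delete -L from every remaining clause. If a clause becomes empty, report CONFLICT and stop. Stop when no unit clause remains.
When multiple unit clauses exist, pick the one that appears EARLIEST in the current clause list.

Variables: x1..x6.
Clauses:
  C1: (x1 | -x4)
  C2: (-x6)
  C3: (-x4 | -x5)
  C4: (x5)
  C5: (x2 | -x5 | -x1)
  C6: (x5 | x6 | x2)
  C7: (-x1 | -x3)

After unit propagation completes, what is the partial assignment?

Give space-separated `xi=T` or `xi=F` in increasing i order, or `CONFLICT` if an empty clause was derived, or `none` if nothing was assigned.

Answer: x4=F x5=T x6=F

Derivation:
unit clause [-6] forces x6=F; simplify:
  drop 6 from [5, 6, 2] -> [5, 2]
  satisfied 1 clause(s); 6 remain; assigned so far: [6]
unit clause [5] forces x5=T; simplify:
  drop -5 from [-4, -5] -> [-4]
  drop -5 from [2, -5, -1] -> [2, -1]
  satisfied 2 clause(s); 4 remain; assigned so far: [5, 6]
unit clause [-4] forces x4=F; simplify:
  satisfied 2 clause(s); 2 remain; assigned so far: [4, 5, 6]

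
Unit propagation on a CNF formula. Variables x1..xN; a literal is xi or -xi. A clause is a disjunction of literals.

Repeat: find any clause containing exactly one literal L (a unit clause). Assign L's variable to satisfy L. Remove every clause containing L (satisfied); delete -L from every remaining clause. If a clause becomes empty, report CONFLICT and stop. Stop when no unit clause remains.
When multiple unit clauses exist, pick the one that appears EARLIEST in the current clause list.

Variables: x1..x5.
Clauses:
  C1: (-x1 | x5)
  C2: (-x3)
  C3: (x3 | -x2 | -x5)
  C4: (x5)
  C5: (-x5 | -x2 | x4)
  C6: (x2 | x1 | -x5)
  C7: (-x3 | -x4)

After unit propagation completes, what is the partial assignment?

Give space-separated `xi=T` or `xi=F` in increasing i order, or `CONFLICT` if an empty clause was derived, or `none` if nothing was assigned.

Answer: x1=T x2=F x3=F x5=T

Derivation:
unit clause [-3] forces x3=F; simplify:
  drop 3 from [3, -2, -5] -> [-2, -5]
  satisfied 2 clause(s); 5 remain; assigned so far: [3]
unit clause [5] forces x5=T; simplify:
  drop -5 from [-2, -5] -> [-2]
  drop -5 from [-5, -2, 4] -> [-2, 4]
  drop -5 from [2, 1, -5] -> [2, 1]
  satisfied 2 clause(s); 3 remain; assigned so far: [3, 5]
unit clause [-2] forces x2=F; simplify:
  drop 2 from [2, 1] -> [1]
  satisfied 2 clause(s); 1 remain; assigned so far: [2, 3, 5]
unit clause [1] forces x1=T; simplify:
  satisfied 1 clause(s); 0 remain; assigned so far: [1, 2, 3, 5]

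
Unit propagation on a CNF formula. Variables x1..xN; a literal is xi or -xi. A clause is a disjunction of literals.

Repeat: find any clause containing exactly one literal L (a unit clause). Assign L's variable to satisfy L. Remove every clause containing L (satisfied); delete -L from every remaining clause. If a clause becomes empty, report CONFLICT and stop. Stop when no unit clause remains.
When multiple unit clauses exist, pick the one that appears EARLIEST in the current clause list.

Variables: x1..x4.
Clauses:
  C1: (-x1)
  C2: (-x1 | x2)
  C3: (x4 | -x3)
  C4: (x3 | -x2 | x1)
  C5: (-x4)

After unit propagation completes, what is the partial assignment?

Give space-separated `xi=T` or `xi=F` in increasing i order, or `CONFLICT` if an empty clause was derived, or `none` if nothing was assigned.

unit clause [-1] forces x1=F; simplify:
  drop 1 from [3, -2, 1] -> [3, -2]
  satisfied 2 clause(s); 3 remain; assigned so far: [1]
unit clause [-4] forces x4=F; simplify:
  drop 4 from [4, -3] -> [-3]
  satisfied 1 clause(s); 2 remain; assigned so far: [1, 4]
unit clause [-3] forces x3=F; simplify:
  drop 3 from [3, -2] -> [-2]
  satisfied 1 clause(s); 1 remain; assigned so far: [1, 3, 4]
unit clause [-2] forces x2=F; simplify:
  satisfied 1 clause(s); 0 remain; assigned so far: [1, 2, 3, 4]

Answer: x1=F x2=F x3=F x4=F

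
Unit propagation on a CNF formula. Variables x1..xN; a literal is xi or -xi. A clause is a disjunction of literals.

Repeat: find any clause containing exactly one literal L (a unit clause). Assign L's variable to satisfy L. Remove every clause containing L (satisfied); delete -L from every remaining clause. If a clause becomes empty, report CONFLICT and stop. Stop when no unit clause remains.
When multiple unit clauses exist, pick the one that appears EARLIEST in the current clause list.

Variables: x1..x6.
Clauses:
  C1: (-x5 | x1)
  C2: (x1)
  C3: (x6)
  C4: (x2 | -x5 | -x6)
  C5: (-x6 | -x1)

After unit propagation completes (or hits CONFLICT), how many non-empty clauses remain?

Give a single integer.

Answer: 1

Derivation:
unit clause [1] forces x1=T; simplify:
  drop -1 from [-6, -1] -> [-6]
  satisfied 2 clause(s); 3 remain; assigned so far: [1]
unit clause [6] forces x6=T; simplify:
  drop -6 from [2, -5, -6] -> [2, -5]
  drop -6 from [-6] -> [] (empty!)
  satisfied 1 clause(s); 2 remain; assigned so far: [1, 6]
CONFLICT (empty clause)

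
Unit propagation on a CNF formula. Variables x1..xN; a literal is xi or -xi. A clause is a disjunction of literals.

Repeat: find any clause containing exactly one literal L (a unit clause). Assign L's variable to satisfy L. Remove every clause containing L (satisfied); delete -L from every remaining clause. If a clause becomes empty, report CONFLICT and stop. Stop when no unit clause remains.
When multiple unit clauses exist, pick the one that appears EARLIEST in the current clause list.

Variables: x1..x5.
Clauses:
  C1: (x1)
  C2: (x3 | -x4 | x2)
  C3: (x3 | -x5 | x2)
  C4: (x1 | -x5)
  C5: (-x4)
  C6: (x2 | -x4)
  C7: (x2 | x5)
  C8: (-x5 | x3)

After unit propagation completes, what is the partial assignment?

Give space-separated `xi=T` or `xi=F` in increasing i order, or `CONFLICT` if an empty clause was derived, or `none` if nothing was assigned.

unit clause [1] forces x1=T; simplify:
  satisfied 2 clause(s); 6 remain; assigned so far: [1]
unit clause [-4] forces x4=F; simplify:
  satisfied 3 clause(s); 3 remain; assigned so far: [1, 4]

Answer: x1=T x4=F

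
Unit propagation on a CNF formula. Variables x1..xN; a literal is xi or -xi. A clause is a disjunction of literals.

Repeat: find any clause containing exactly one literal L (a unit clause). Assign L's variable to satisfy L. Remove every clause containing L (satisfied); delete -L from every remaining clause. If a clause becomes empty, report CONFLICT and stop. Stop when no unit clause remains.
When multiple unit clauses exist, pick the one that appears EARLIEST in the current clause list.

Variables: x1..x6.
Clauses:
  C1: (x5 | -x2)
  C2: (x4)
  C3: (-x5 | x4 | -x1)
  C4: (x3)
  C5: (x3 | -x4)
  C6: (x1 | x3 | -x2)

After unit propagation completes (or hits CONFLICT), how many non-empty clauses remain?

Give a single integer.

unit clause [4] forces x4=T; simplify:
  drop -4 from [3, -4] -> [3]
  satisfied 2 clause(s); 4 remain; assigned so far: [4]
unit clause [3] forces x3=T; simplify:
  satisfied 3 clause(s); 1 remain; assigned so far: [3, 4]

Answer: 1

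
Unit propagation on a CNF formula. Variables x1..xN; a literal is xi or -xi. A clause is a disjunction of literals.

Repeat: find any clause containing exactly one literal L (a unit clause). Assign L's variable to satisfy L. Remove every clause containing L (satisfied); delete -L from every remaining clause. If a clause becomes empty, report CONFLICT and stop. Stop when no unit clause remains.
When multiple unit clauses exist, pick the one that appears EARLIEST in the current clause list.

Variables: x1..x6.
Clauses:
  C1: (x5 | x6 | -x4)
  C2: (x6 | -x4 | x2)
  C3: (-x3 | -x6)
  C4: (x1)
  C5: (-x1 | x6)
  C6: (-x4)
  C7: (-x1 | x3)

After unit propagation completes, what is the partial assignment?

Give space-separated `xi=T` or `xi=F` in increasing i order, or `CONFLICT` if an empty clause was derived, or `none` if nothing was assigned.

Answer: CONFLICT

Derivation:
unit clause [1] forces x1=T; simplify:
  drop -1 from [-1, 6] -> [6]
  drop -1 from [-1, 3] -> [3]
  satisfied 1 clause(s); 6 remain; assigned so far: [1]
unit clause [6] forces x6=T; simplify:
  drop -6 from [-3, -6] -> [-3]
  satisfied 3 clause(s); 3 remain; assigned so far: [1, 6]
unit clause [-3] forces x3=F; simplify:
  drop 3 from [3] -> [] (empty!)
  satisfied 1 clause(s); 2 remain; assigned so far: [1, 3, 6]
CONFLICT (empty clause)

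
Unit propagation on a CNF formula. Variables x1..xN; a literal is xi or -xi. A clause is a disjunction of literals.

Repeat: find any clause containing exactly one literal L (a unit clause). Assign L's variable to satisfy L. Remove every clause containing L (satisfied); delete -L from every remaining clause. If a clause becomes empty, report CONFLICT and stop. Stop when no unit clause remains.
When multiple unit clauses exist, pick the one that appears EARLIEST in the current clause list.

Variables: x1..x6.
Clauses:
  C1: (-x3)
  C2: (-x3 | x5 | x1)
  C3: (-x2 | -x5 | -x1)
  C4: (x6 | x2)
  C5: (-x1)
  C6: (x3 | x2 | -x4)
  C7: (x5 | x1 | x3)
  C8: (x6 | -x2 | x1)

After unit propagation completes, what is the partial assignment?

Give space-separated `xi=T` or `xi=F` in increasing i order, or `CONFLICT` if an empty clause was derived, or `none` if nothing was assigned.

unit clause [-3] forces x3=F; simplify:
  drop 3 from [3, 2, -4] -> [2, -4]
  drop 3 from [5, 1, 3] -> [5, 1]
  satisfied 2 clause(s); 6 remain; assigned so far: [3]
unit clause [-1] forces x1=F; simplify:
  drop 1 from [5, 1] -> [5]
  drop 1 from [6, -2, 1] -> [6, -2]
  satisfied 2 clause(s); 4 remain; assigned so far: [1, 3]
unit clause [5] forces x5=T; simplify:
  satisfied 1 clause(s); 3 remain; assigned so far: [1, 3, 5]

Answer: x1=F x3=F x5=T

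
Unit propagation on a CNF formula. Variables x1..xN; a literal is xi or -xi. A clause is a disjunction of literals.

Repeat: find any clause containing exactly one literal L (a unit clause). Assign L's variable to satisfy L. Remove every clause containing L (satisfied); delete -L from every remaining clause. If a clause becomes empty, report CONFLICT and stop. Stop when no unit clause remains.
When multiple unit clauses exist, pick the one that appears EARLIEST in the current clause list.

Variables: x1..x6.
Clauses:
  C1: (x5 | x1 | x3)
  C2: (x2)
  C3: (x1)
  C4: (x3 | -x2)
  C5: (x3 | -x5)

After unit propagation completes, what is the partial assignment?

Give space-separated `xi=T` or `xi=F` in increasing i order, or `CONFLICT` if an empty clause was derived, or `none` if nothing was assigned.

Answer: x1=T x2=T x3=T

Derivation:
unit clause [2] forces x2=T; simplify:
  drop -2 from [3, -2] -> [3]
  satisfied 1 clause(s); 4 remain; assigned so far: [2]
unit clause [1] forces x1=T; simplify:
  satisfied 2 clause(s); 2 remain; assigned so far: [1, 2]
unit clause [3] forces x3=T; simplify:
  satisfied 2 clause(s); 0 remain; assigned so far: [1, 2, 3]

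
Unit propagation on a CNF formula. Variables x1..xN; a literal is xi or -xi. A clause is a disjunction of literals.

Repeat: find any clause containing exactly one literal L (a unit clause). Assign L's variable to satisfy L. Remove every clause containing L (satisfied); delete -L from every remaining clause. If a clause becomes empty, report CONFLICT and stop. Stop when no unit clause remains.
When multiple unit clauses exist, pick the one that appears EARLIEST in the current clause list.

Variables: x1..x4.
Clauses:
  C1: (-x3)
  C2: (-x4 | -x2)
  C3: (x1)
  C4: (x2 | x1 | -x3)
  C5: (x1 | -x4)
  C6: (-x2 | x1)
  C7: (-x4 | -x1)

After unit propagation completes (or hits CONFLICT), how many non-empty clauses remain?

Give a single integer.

unit clause [-3] forces x3=F; simplify:
  satisfied 2 clause(s); 5 remain; assigned so far: [3]
unit clause [1] forces x1=T; simplify:
  drop -1 from [-4, -1] -> [-4]
  satisfied 3 clause(s); 2 remain; assigned so far: [1, 3]
unit clause [-4] forces x4=F; simplify:
  satisfied 2 clause(s); 0 remain; assigned so far: [1, 3, 4]

Answer: 0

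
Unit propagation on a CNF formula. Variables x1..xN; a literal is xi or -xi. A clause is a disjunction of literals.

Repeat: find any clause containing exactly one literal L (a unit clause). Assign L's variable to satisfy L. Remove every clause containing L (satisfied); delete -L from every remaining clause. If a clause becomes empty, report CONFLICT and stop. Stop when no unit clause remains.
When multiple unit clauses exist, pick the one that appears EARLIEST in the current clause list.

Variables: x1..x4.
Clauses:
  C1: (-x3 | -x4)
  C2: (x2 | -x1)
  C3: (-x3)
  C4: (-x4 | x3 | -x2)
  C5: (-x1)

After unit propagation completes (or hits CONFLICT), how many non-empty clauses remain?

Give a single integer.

unit clause [-3] forces x3=F; simplify:
  drop 3 from [-4, 3, -2] -> [-4, -2]
  satisfied 2 clause(s); 3 remain; assigned so far: [3]
unit clause [-1] forces x1=F; simplify:
  satisfied 2 clause(s); 1 remain; assigned so far: [1, 3]

Answer: 1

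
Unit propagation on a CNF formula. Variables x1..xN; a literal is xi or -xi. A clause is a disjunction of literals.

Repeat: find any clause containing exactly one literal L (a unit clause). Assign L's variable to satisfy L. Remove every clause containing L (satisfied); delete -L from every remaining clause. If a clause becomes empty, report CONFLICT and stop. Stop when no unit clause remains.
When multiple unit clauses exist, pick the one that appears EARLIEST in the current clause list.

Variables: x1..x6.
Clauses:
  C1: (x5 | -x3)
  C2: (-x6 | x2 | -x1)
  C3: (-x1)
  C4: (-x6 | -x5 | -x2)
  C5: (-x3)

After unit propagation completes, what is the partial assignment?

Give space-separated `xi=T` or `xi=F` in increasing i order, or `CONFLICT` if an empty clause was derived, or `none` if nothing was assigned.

unit clause [-1] forces x1=F; simplify:
  satisfied 2 clause(s); 3 remain; assigned so far: [1]
unit clause [-3] forces x3=F; simplify:
  satisfied 2 clause(s); 1 remain; assigned so far: [1, 3]

Answer: x1=F x3=F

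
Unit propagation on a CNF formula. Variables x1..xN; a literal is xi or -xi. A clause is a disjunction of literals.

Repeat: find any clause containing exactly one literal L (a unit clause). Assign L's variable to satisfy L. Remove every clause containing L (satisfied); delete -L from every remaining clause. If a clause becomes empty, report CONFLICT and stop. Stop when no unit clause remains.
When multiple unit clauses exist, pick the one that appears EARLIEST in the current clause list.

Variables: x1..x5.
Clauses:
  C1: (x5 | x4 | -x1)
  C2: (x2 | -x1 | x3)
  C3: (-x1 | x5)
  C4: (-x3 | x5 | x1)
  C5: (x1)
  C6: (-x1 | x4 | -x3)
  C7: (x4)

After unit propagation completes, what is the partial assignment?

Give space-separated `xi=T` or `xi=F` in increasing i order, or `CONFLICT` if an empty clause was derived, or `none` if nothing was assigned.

Answer: x1=T x4=T x5=T

Derivation:
unit clause [1] forces x1=T; simplify:
  drop -1 from [5, 4, -1] -> [5, 4]
  drop -1 from [2, -1, 3] -> [2, 3]
  drop -1 from [-1, 5] -> [5]
  drop -1 from [-1, 4, -3] -> [4, -3]
  satisfied 2 clause(s); 5 remain; assigned so far: [1]
unit clause [5] forces x5=T; simplify:
  satisfied 2 clause(s); 3 remain; assigned so far: [1, 5]
unit clause [4] forces x4=T; simplify:
  satisfied 2 clause(s); 1 remain; assigned so far: [1, 4, 5]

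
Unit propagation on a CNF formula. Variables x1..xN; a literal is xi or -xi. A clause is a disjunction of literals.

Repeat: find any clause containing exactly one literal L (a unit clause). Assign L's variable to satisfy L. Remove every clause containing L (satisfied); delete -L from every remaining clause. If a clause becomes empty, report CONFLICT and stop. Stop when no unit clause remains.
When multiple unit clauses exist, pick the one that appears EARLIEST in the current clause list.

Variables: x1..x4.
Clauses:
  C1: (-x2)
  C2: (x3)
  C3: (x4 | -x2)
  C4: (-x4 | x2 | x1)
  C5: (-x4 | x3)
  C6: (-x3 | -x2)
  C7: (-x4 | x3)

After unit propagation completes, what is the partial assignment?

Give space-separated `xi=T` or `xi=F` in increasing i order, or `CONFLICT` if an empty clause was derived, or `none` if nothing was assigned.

Answer: x2=F x3=T

Derivation:
unit clause [-2] forces x2=F; simplify:
  drop 2 from [-4, 2, 1] -> [-4, 1]
  satisfied 3 clause(s); 4 remain; assigned so far: [2]
unit clause [3] forces x3=T; simplify:
  satisfied 3 clause(s); 1 remain; assigned so far: [2, 3]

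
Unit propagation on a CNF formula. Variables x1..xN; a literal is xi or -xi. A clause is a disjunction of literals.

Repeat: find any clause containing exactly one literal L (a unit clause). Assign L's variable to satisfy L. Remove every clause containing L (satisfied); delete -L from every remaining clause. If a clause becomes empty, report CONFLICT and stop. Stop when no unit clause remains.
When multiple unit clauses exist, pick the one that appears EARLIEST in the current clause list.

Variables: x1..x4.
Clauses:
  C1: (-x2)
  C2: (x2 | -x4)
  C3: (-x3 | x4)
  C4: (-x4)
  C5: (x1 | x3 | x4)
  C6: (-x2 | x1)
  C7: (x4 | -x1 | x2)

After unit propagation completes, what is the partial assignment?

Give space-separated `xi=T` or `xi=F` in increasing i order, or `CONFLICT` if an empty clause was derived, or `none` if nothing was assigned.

Answer: CONFLICT

Derivation:
unit clause [-2] forces x2=F; simplify:
  drop 2 from [2, -4] -> [-4]
  drop 2 from [4, -1, 2] -> [4, -1]
  satisfied 2 clause(s); 5 remain; assigned so far: [2]
unit clause [-4] forces x4=F; simplify:
  drop 4 from [-3, 4] -> [-3]
  drop 4 from [1, 3, 4] -> [1, 3]
  drop 4 from [4, -1] -> [-1]
  satisfied 2 clause(s); 3 remain; assigned so far: [2, 4]
unit clause [-3] forces x3=F; simplify:
  drop 3 from [1, 3] -> [1]
  satisfied 1 clause(s); 2 remain; assigned so far: [2, 3, 4]
unit clause [1] forces x1=T; simplify:
  drop -1 from [-1] -> [] (empty!)
  satisfied 1 clause(s); 1 remain; assigned so far: [1, 2, 3, 4]
CONFLICT (empty clause)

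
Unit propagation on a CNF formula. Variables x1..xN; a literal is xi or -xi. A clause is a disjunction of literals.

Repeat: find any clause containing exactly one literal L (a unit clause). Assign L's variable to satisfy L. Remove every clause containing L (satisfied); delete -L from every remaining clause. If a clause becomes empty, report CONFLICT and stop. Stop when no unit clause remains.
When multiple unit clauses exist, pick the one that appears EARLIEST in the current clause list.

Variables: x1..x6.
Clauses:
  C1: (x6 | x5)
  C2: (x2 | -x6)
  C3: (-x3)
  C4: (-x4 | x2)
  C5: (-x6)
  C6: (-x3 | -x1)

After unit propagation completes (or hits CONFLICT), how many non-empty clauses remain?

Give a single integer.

Answer: 1

Derivation:
unit clause [-3] forces x3=F; simplify:
  satisfied 2 clause(s); 4 remain; assigned so far: [3]
unit clause [-6] forces x6=F; simplify:
  drop 6 from [6, 5] -> [5]
  satisfied 2 clause(s); 2 remain; assigned so far: [3, 6]
unit clause [5] forces x5=T; simplify:
  satisfied 1 clause(s); 1 remain; assigned so far: [3, 5, 6]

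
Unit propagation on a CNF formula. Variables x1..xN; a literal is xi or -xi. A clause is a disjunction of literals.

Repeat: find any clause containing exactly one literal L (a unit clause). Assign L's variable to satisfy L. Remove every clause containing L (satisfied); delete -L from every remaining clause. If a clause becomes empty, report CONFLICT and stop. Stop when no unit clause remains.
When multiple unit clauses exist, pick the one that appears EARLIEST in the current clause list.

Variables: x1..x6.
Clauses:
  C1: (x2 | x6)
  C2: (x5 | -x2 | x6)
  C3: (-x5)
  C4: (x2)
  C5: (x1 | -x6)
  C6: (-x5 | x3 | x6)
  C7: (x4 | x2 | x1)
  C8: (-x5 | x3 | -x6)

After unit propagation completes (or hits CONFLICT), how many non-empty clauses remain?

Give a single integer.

unit clause [-5] forces x5=F; simplify:
  drop 5 from [5, -2, 6] -> [-2, 6]
  satisfied 3 clause(s); 5 remain; assigned so far: [5]
unit clause [2] forces x2=T; simplify:
  drop -2 from [-2, 6] -> [6]
  satisfied 3 clause(s); 2 remain; assigned so far: [2, 5]
unit clause [6] forces x6=T; simplify:
  drop -6 from [1, -6] -> [1]
  satisfied 1 clause(s); 1 remain; assigned so far: [2, 5, 6]
unit clause [1] forces x1=T; simplify:
  satisfied 1 clause(s); 0 remain; assigned so far: [1, 2, 5, 6]

Answer: 0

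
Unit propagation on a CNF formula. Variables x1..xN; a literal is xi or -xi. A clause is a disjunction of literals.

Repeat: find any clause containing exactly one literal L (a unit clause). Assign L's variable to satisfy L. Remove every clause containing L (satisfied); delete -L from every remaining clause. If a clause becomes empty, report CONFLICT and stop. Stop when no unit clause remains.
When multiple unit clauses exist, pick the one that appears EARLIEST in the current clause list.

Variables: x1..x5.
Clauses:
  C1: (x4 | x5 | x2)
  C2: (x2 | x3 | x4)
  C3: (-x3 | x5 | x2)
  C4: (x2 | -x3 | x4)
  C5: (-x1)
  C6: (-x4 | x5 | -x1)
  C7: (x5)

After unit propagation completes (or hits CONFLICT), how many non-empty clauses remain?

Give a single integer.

Answer: 2

Derivation:
unit clause [-1] forces x1=F; simplify:
  satisfied 2 clause(s); 5 remain; assigned so far: [1]
unit clause [5] forces x5=T; simplify:
  satisfied 3 clause(s); 2 remain; assigned so far: [1, 5]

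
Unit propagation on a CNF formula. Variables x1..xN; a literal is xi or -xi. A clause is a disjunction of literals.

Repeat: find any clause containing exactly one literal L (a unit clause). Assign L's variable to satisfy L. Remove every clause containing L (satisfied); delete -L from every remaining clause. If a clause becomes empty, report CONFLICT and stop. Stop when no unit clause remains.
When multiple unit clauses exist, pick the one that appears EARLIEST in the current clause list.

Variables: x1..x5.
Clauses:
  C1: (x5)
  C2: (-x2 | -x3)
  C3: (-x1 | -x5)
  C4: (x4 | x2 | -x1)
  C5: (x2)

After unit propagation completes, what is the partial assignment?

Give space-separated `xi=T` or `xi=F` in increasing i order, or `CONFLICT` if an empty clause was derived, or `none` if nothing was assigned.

unit clause [5] forces x5=T; simplify:
  drop -5 from [-1, -5] -> [-1]
  satisfied 1 clause(s); 4 remain; assigned so far: [5]
unit clause [-1] forces x1=F; simplify:
  satisfied 2 clause(s); 2 remain; assigned so far: [1, 5]
unit clause [2] forces x2=T; simplify:
  drop -2 from [-2, -3] -> [-3]
  satisfied 1 clause(s); 1 remain; assigned so far: [1, 2, 5]
unit clause [-3] forces x3=F; simplify:
  satisfied 1 clause(s); 0 remain; assigned so far: [1, 2, 3, 5]

Answer: x1=F x2=T x3=F x5=T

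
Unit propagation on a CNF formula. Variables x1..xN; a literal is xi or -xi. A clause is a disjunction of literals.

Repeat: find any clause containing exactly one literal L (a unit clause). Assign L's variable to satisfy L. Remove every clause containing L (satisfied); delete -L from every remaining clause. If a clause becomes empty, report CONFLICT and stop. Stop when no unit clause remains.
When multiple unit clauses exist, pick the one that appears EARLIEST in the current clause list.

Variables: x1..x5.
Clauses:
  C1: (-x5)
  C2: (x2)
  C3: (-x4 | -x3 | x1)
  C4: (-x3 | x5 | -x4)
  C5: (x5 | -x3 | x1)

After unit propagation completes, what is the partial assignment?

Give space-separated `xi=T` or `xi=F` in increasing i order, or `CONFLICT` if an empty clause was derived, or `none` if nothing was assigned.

unit clause [-5] forces x5=F; simplify:
  drop 5 from [-3, 5, -4] -> [-3, -4]
  drop 5 from [5, -3, 1] -> [-3, 1]
  satisfied 1 clause(s); 4 remain; assigned so far: [5]
unit clause [2] forces x2=T; simplify:
  satisfied 1 clause(s); 3 remain; assigned so far: [2, 5]

Answer: x2=T x5=F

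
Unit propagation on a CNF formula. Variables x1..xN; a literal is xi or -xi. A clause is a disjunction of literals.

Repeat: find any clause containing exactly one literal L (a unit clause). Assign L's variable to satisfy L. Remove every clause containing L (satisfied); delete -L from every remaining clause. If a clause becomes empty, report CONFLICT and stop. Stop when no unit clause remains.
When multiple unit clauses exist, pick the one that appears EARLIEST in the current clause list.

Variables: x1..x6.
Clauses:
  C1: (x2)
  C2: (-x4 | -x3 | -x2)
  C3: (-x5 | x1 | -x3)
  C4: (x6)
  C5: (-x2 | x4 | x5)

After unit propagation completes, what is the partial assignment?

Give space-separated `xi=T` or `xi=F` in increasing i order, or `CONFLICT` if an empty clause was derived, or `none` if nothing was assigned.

unit clause [2] forces x2=T; simplify:
  drop -2 from [-4, -3, -2] -> [-4, -3]
  drop -2 from [-2, 4, 5] -> [4, 5]
  satisfied 1 clause(s); 4 remain; assigned so far: [2]
unit clause [6] forces x6=T; simplify:
  satisfied 1 clause(s); 3 remain; assigned so far: [2, 6]

Answer: x2=T x6=T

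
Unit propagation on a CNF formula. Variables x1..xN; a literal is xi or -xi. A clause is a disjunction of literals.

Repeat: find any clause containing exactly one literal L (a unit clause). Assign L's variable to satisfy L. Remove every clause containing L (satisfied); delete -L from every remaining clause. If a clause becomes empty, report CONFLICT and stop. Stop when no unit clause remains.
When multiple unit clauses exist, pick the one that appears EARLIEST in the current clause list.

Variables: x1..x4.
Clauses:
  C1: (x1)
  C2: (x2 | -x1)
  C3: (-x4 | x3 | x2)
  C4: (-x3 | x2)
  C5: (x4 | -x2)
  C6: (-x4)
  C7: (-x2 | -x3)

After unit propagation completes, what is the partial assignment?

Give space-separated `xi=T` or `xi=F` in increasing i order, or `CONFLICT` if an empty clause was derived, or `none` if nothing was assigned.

Answer: CONFLICT

Derivation:
unit clause [1] forces x1=T; simplify:
  drop -1 from [2, -1] -> [2]
  satisfied 1 clause(s); 6 remain; assigned so far: [1]
unit clause [2] forces x2=T; simplify:
  drop -2 from [4, -2] -> [4]
  drop -2 from [-2, -3] -> [-3]
  satisfied 3 clause(s); 3 remain; assigned so far: [1, 2]
unit clause [4] forces x4=T; simplify:
  drop -4 from [-4] -> [] (empty!)
  satisfied 1 clause(s); 2 remain; assigned so far: [1, 2, 4]
CONFLICT (empty clause)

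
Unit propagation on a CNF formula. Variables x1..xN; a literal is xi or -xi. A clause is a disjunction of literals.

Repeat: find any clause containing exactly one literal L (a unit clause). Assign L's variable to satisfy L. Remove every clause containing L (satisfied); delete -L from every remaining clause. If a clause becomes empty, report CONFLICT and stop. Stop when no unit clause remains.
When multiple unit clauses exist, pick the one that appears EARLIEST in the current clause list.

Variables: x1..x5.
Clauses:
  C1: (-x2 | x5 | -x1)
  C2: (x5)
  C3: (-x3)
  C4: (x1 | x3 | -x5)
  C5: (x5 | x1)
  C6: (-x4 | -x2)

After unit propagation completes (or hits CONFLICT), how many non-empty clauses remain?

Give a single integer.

Answer: 1

Derivation:
unit clause [5] forces x5=T; simplify:
  drop -5 from [1, 3, -5] -> [1, 3]
  satisfied 3 clause(s); 3 remain; assigned so far: [5]
unit clause [-3] forces x3=F; simplify:
  drop 3 from [1, 3] -> [1]
  satisfied 1 clause(s); 2 remain; assigned so far: [3, 5]
unit clause [1] forces x1=T; simplify:
  satisfied 1 clause(s); 1 remain; assigned so far: [1, 3, 5]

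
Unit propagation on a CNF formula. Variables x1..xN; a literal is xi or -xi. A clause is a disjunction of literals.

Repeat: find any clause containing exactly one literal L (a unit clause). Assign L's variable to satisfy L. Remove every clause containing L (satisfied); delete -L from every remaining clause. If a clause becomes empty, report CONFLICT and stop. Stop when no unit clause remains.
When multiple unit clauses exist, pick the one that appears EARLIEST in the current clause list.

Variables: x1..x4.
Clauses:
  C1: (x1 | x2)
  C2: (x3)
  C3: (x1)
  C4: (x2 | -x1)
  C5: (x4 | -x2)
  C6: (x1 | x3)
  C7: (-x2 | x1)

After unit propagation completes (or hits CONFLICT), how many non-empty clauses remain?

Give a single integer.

unit clause [3] forces x3=T; simplify:
  satisfied 2 clause(s); 5 remain; assigned so far: [3]
unit clause [1] forces x1=T; simplify:
  drop -1 from [2, -1] -> [2]
  satisfied 3 clause(s); 2 remain; assigned so far: [1, 3]
unit clause [2] forces x2=T; simplify:
  drop -2 from [4, -2] -> [4]
  satisfied 1 clause(s); 1 remain; assigned so far: [1, 2, 3]
unit clause [4] forces x4=T; simplify:
  satisfied 1 clause(s); 0 remain; assigned so far: [1, 2, 3, 4]

Answer: 0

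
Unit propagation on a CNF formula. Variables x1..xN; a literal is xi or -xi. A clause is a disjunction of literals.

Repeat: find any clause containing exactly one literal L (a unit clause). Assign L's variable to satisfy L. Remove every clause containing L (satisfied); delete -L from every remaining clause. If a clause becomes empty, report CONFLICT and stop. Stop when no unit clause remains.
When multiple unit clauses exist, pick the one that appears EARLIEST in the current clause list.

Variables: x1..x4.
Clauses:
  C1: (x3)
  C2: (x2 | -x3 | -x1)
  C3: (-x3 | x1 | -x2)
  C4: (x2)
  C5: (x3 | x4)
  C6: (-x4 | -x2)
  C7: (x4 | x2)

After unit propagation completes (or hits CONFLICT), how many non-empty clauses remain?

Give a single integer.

Answer: 0

Derivation:
unit clause [3] forces x3=T; simplify:
  drop -3 from [2, -3, -1] -> [2, -1]
  drop -3 from [-3, 1, -2] -> [1, -2]
  satisfied 2 clause(s); 5 remain; assigned so far: [3]
unit clause [2] forces x2=T; simplify:
  drop -2 from [1, -2] -> [1]
  drop -2 from [-4, -2] -> [-4]
  satisfied 3 clause(s); 2 remain; assigned so far: [2, 3]
unit clause [1] forces x1=T; simplify:
  satisfied 1 clause(s); 1 remain; assigned so far: [1, 2, 3]
unit clause [-4] forces x4=F; simplify:
  satisfied 1 clause(s); 0 remain; assigned so far: [1, 2, 3, 4]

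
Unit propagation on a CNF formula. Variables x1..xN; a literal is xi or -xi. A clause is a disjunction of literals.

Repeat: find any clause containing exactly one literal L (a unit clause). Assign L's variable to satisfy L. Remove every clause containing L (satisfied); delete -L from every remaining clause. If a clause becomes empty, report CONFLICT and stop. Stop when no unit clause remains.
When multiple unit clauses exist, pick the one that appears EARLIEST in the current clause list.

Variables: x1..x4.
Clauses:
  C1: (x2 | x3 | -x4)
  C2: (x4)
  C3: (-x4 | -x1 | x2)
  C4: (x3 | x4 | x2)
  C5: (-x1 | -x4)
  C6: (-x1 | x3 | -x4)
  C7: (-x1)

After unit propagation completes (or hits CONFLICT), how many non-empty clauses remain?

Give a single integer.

unit clause [4] forces x4=T; simplify:
  drop -4 from [2, 3, -4] -> [2, 3]
  drop -4 from [-4, -1, 2] -> [-1, 2]
  drop -4 from [-1, -4] -> [-1]
  drop -4 from [-1, 3, -4] -> [-1, 3]
  satisfied 2 clause(s); 5 remain; assigned so far: [4]
unit clause [-1] forces x1=F; simplify:
  satisfied 4 clause(s); 1 remain; assigned so far: [1, 4]

Answer: 1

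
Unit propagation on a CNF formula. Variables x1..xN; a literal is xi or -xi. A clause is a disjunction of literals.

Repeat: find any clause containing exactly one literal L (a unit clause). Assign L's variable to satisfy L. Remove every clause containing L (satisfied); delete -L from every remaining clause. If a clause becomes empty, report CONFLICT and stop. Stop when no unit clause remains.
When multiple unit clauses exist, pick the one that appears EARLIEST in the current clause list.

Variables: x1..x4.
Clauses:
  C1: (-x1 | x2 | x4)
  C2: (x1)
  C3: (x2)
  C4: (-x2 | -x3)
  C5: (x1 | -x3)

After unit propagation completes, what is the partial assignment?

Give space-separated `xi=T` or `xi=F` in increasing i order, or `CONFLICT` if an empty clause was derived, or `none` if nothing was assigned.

Answer: x1=T x2=T x3=F

Derivation:
unit clause [1] forces x1=T; simplify:
  drop -1 from [-1, 2, 4] -> [2, 4]
  satisfied 2 clause(s); 3 remain; assigned so far: [1]
unit clause [2] forces x2=T; simplify:
  drop -2 from [-2, -3] -> [-3]
  satisfied 2 clause(s); 1 remain; assigned so far: [1, 2]
unit clause [-3] forces x3=F; simplify:
  satisfied 1 clause(s); 0 remain; assigned so far: [1, 2, 3]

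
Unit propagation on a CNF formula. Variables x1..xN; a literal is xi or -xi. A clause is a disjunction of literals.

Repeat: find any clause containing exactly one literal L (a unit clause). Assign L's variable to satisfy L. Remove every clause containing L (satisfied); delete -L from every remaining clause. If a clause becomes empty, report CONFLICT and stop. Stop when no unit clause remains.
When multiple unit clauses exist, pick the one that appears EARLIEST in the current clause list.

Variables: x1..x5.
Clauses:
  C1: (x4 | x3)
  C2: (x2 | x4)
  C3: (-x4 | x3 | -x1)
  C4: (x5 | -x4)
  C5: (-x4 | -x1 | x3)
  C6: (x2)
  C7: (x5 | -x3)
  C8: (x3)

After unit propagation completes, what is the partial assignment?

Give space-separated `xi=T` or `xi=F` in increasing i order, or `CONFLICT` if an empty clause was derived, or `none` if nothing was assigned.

Answer: x2=T x3=T x5=T

Derivation:
unit clause [2] forces x2=T; simplify:
  satisfied 2 clause(s); 6 remain; assigned so far: [2]
unit clause [3] forces x3=T; simplify:
  drop -3 from [5, -3] -> [5]
  satisfied 4 clause(s); 2 remain; assigned so far: [2, 3]
unit clause [5] forces x5=T; simplify:
  satisfied 2 clause(s); 0 remain; assigned so far: [2, 3, 5]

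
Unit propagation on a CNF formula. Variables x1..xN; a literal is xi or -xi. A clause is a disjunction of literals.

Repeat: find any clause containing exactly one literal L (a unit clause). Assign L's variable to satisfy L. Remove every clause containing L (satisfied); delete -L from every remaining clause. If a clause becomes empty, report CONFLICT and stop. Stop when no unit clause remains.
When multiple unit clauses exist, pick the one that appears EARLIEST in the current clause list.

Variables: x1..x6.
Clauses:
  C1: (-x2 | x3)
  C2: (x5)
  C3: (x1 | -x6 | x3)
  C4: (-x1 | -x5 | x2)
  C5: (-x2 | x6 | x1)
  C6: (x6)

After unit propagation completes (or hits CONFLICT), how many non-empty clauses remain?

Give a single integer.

unit clause [5] forces x5=T; simplify:
  drop -5 from [-1, -5, 2] -> [-1, 2]
  satisfied 1 clause(s); 5 remain; assigned so far: [5]
unit clause [6] forces x6=T; simplify:
  drop -6 from [1, -6, 3] -> [1, 3]
  satisfied 2 clause(s); 3 remain; assigned so far: [5, 6]

Answer: 3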